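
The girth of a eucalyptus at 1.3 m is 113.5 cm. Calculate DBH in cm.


Formula: DBH = C / pi
DBH = 113.5 / pi
pi = 3.14159...
DBH = 36.1 cm

36.1


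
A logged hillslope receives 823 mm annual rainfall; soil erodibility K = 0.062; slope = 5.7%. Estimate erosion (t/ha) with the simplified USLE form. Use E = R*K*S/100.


Formula: E = R * K * S / 100  (simplified USLE)
R * K = 823 * 0.062 = 51.026
E = 51.026 * 5.7 / 100 = 2.91 t/ha

2.91


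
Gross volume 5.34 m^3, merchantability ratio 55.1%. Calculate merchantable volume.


Formula: MV = V_total * (merchantable_pct / 100)
Merchantable fraction = 55.1% / 100 = 0.551
MV = 5.34 m^3 * 0.551 = 2.942 m^3

2.942


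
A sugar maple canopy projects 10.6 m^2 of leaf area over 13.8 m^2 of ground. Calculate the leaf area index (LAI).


Formula: LAI = total leaf area / ground area  (dimensionless)
LAI = 10.6 m^2 / 13.8 m^2
LAI = 0.77

0.77


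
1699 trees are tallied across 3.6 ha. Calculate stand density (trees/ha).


Formula: Stand Density = N_trees / Area_ha
Density = 1699 trees / 3.6 ha
Density = 472 trees/ha

472


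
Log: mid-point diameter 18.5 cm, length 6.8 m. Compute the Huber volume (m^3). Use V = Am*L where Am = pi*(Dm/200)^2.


Huber: V = Am * L,  Am = pi*(Dm/200)^2
Am = pi*(18.5/200)^2 = 0.02688 m^2
V = 0.02688*6.8 = 0.1828 m^3

0.1828


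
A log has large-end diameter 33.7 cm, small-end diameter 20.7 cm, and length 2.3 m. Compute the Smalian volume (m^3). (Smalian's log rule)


Smalian: V = (A1 + A2)/2 * L,  A = pi*(D/200)^2
A1 = pi*(33.7/200)^2 = 0.089197 m^2
A2 = pi*(20.7/200)^2 = 0.033654 m^2
V = (0.089197+0.033654)/2*2.3 = 0.1413 m^3

0.1413


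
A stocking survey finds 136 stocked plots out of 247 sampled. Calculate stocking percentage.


Formula: Stocking % = stocked plots / total plots * 100
Stocking = 136 / 247 * 100
Stocking = 0.5506 * 100 = 55.1%

55.1


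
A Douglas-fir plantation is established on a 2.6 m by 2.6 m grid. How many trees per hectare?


Formula: TPH = 10000 m^2/ha / (spacing_x * spacing_y)
Area per tree = 2.6 m * 2.6 m = 6.76 m^2
TPH = 10000 / 6.76 = 1479 trees/ha

1479


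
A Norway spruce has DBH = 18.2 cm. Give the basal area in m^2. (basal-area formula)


Formula: BA = pi * (DBH/2)^2 / 10000  (cm^2 to m^2)
Radius = DBH/2 = 18.2/2 = 9.1 cm
BA = pi * 9.1^2 / 10000
   = 260.1553 cm^2 / 10000
   = 0.026 m^2

0.026


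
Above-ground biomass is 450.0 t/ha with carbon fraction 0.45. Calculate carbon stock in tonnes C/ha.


Formula: Carbon Stock = Biomass * Carbon Fraction
C = 450.0 t/ha * 0.45
C = 202.5 t C/ha

202.5


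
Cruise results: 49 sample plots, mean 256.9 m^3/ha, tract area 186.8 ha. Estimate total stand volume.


Formula: Total Volume = Mean Volume per ha * Total Area
Total Volume = 256.9 m^3/ha * 186.8 ha
Total Volume = 47989 m^3

47989


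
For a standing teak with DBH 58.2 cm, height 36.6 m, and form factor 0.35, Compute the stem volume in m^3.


Formula: V = pi * (DBH/200)^2 * H * ff
Radius = DBH/200 = 58.2/200 = 0.291 m
Radius^2 = 0.291^2 = 0.084681 m^2
V = pi * 0.084681 * 36.6 * 0.35
V = 3.408 m^3

3.408


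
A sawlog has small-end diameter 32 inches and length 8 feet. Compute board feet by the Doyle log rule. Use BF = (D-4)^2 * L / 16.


Doyle: BF = (D - 4)^2 * L / 16
Adjusted diameter = 32 - 4 = 28 in
(D-4)^2 = 28^2 = 784
BF = 784 * 8 / 16 = 392 BF

392


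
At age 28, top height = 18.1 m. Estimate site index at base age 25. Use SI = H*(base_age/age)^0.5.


Formula: SI = H_dom * (base_age / age)^0.5
Age ratio = 25 / 28 = 0.89286
sqrt(age_ratio) = 0.94491
SI = 18.1 * 0.94491 = 17.1 m

17.1


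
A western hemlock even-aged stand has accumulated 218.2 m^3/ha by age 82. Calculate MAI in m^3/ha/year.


Formula: MAI = Total Volume / Stand Age
MAI = 218.2 m^3/ha / 82 years
MAI = 2.66 m^3/ha/year

2.66


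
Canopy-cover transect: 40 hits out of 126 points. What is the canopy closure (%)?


Formula: Canopy closure = covered points / total points * 100
Closure = 40 / 126 * 100
Closure = 0.3175 * 100 = 31.7%

31.7


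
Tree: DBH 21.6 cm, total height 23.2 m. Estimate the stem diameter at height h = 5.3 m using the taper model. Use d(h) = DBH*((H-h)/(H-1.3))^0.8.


Taper: d(h) = DBH * ((H - h) / (H - 1.3))^0.8
Numerator = H - h = 23.2 - 5.3 = 17.9 m
Denominator = H - 1.3 = 23.2 - 1.3 = 21.9 m
Ratio = 17.9 / 21.9 = 0.81735
d = 21.6 * 0.81735^0.8 = 18.4 cm

18.4


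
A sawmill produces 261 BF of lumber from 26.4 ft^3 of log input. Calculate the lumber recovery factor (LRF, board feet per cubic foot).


Formula: LRF = Lumber Output (BF) / Log Input (ft^3)
LRF = 261 BF / 26.4 ft^3
LRF = 9.89 BF/ft^3

9.89


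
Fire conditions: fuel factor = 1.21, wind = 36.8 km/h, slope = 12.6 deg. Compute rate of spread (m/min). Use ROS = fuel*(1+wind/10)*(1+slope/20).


Formula: ROS = fuel * (1 + wind/10) * (1 + slope/20)
Wind factor = 1 + 36.8/10 = 4.68
Slope factor = 1 + 12.6/20 = 1.63
ROS = 1.21 * 4.68 * 1.63 = 9.23 m/min

9.23


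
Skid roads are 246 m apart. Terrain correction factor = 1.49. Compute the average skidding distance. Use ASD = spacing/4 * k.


Formula: ASD = (spacing / 4) * correction
Uncorrected distance = spacing / 4 = 246 / 4 = 61.5 m
ASD = 61.5 * 1.49 = 92 m

92


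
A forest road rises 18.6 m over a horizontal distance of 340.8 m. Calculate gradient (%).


Formula: Gradient = rise / run * 100
Gradient = 18.6 / 340.8 * 100 = 5.5%

5.5


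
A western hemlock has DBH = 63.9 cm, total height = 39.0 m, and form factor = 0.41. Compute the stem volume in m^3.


Formula: V = pi * (DBH/200)^2 * H * ff
Radius = DBH/200 = 63.9/200 = 0.3195 m
Radius^2 = 0.3195^2 = 0.10208025 m^2
V = pi * 0.10208025 * 39.0 * 0.41
V = 5.128 m^3

5.128


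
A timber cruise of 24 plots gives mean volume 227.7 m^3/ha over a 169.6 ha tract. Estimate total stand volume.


Formula: Total Volume = Mean Volume per ha * Total Area
Total Volume = 227.7 m^3/ha * 169.6 ha
Total Volume = 38618 m^3

38618


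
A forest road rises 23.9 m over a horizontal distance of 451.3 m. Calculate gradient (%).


Formula: Gradient = rise / run * 100
Gradient = 23.9 / 451.3 * 100 = 5.3%

5.3


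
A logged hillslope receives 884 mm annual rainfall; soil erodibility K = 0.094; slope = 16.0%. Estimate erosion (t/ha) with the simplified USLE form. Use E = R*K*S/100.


Formula: E = R * K * S / 100  (simplified USLE)
R * K = 884 * 0.094 = 83.096
E = 83.096 * 16.0 / 100 = 13.3 t/ha

13.3


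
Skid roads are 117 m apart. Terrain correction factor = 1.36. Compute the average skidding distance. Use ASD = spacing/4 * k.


Formula: ASD = (spacing / 4) * correction
Uncorrected distance = spacing / 4 = 117 / 4 = 29.25 m
ASD = 29.25 * 1.36 = 40 m

40


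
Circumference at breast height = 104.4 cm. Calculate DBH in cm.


Formula: DBH = C / pi
DBH = 104.4 / pi
pi = 3.14159...
DBH = 33.2 cm

33.2


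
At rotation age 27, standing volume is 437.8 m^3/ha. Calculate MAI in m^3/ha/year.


Formula: MAI = Total Volume / Stand Age
MAI = 437.8 m^3/ha / 27 years
MAI = 16.21 m^3/ha/year

16.21


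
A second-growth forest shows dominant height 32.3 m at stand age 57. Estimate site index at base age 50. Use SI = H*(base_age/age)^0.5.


Formula: SI = H_dom * (base_age / age)^0.5
Age ratio = 50 / 57 = 0.87719
sqrt(age_ratio) = 0.93659
SI = 32.3 * 0.93659 = 30.3 m

30.3


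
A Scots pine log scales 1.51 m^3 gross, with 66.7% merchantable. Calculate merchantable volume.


Formula: MV = V_total * (merchantable_pct / 100)
Merchantable fraction = 66.7% / 100 = 0.667
MV = 1.51 m^3 * 0.667 = 1.007 m^3

1.007


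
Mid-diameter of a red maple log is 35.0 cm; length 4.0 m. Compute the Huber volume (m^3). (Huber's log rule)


Huber: V = Am * L,  Am = pi*(Dm/200)^2
Am = pi*(35.0/200)^2 = 0.096211 m^2
V = 0.096211*4.0 = 0.3848 m^3

0.3848


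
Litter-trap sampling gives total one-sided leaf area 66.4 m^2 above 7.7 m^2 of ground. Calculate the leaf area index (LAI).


Formula: LAI = total leaf area / ground area  (dimensionless)
LAI = 66.4 m^2 / 7.7 m^2
LAI = 8.62

8.62


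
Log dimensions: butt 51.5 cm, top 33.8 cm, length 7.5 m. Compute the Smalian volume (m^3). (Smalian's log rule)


Smalian: V = (A1 + A2)/2 * L,  A = pi*(D/200)^2
A1 = pi*(51.5/200)^2 = 0.208307 m^2
A2 = pi*(33.8/200)^2 = 0.089727 m^2
V = (0.208307+0.089727)/2*7.5 = 1.1176 m^3

1.1176


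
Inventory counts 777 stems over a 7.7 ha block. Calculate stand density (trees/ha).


Formula: Stand Density = N_trees / Area_ha
Density = 777 trees / 7.7 ha
Density = 101 trees/ha

101


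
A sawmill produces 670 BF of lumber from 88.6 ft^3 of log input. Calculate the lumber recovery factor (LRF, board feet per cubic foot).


Formula: LRF = Lumber Output (BF) / Log Input (ft^3)
LRF = 670 BF / 88.6 ft^3
LRF = 7.56 BF/ft^3

7.56


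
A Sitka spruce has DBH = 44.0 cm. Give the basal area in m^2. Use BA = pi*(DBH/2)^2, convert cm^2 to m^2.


Formula: BA = pi * (DBH/2)^2 / 10000  (cm^2 to m^2)
Radius = DBH/2 = 44.0/2 = 22.0 cm
BA = pi * 22.0^2 / 10000
   = 1520.5308 cm^2 / 10000
   = 0.1521 m^2

0.1521


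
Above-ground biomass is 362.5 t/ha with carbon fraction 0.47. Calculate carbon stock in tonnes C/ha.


Formula: Carbon Stock = Biomass * Carbon Fraction
C = 362.5 t/ha * 0.47
C = 170.4 t C/ha

170.4


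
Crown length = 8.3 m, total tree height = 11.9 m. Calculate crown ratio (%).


Formula: Crown Ratio = (Crown Length / Total Height) * 100
CR = (8.3 m / 11.9 m) * 100
CR = 0.6975 * 100 = 69.7%

69.7


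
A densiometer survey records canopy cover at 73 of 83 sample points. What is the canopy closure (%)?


Formula: Canopy closure = covered points / total points * 100
Closure = 73 / 83 * 100
Closure = 0.8795 * 100 = 88.0%

88.0


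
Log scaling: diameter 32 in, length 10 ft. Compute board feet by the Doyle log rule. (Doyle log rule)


Doyle: BF = (D - 4)^2 * L / 16
Adjusted diameter = 32 - 4 = 28 in
(D-4)^2 = 28^2 = 784
BF = 784 * 10 / 16 = 490 BF

490


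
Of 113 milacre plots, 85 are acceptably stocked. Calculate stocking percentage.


Formula: Stocking % = stocked plots / total plots * 100
Stocking = 85 / 113 * 100
Stocking = 0.7522 * 100 = 75.2%

75.2


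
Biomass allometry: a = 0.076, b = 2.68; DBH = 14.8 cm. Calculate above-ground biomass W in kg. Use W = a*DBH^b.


Formula: W = a * DBH^b  (allometric power law)
DBH^b = 14.8^2.68 = 1368.6783
W = 0.076 * 1368.6783 = 104.0 kg

104.0


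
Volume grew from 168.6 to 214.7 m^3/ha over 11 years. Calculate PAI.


Formula: PAI = (V_T2 - V_T1) / (T2 - T1)
Volume increment = 214.7 - 168.6 = 46.1 m^3/ha
PAI = 46.1 / 11 = 4.19 m^3/ha/year

4.19


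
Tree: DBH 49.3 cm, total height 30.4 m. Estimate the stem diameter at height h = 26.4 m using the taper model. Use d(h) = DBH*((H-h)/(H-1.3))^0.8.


Taper: d(h) = DBH * ((H - h) / (H - 1.3))^0.8
Numerator = H - h = 30.4 - 26.4 = 4.0 m
Denominator = H - 1.3 = 30.4 - 1.3 = 29.1 m
Ratio = 4.0 / 29.1 = 0.13746
d = 49.3 * 0.13746^0.8 = 10.1 cm

10.1


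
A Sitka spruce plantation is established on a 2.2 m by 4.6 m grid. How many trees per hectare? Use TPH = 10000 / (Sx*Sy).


Formula: TPH = 10000 m^2/ha / (spacing_x * spacing_y)
Area per tree = 2.2 m * 4.6 m = 10.12 m^2
TPH = 10000 / 10.12 = 988 trees/ha

988


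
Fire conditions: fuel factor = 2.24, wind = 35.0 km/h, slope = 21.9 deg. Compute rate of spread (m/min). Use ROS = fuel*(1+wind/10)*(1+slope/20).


Formula: ROS = fuel * (1 + wind/10) * (1 + slope/20)
Wind factor = 1 + 35.0/10 = 4.5
Slope factor = 1 + 21.9/20 = 2.095
ROS = 2.24 * 4.5 * 2.095 = 21.12 m/min

21.12


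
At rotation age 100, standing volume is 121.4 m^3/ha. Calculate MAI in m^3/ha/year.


Formula: MAI = Total Volume / Stand Age
MAI = 121.4 m^3/ha / 100 years
MAI = 1.21 m^3/ha/year

1.21


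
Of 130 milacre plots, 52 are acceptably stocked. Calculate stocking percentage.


Formula: Stocking % = stocked plots / total plots * 100
Stocking = 52 / 130 * 100
Stocking = 0.4 * 100 = 40.0%

40.0


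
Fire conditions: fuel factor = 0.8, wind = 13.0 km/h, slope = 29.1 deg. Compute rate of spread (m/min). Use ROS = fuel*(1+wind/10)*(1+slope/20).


Formula: ROS = fuel * (1 + wind/10) * (1 + slope/20)
Wind factor = 1 + 13.0/10 = 2.3
Slope factor = 1 + 29.1/20 = 2.455
ROS = 0.8 * 2.3 * 2.455 = 4.52 m/min

4.52


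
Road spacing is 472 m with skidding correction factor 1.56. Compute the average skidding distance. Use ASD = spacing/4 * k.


Formula: ASD = (spacing / 4) * correction
Uncorrected distance = spacing / 4 = 472 / 4 = 118 m
ASD = 118 * 1.56 = 184 m

184


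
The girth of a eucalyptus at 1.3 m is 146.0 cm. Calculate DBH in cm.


Formula: DBH = C / pi
DBH = 146.0 / pi
pi = 3.14159...
DBH = 46.5 cm

46.5


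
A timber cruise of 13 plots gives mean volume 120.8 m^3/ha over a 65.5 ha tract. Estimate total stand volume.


Formula: Total Volume = Mean Volume per ha * Total Area
Total Volume = 120.8 m^3/ha * 65.5 ha
Total Volume = 7912 m^3

7912


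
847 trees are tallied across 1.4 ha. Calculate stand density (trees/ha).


Formula: Stand Density = N_trees / Area_ha
Density = 847 trees / 1.4 ha
Density = 605 trees/ha

605


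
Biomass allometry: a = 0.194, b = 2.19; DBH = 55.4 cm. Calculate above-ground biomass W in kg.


Formula: W = a * DBH^b  (allometric power law)
DBH^b = 55.4^2.19 = 6580.9166
W = 0.194 * 6580.9166 = 1276.7 kg

1276.7


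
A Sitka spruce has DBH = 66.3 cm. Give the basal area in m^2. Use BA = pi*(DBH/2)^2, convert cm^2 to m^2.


Formula: BA = pi * (DBH/2)^2 / 10000  (cm^2 to m^2)
Radius = DBH/2 = 66.3/2 = 33.15 cm
BA = pi * 33.15^2 / 10000
   = 3452.3669 cm^2 / 10000
   = 0.3452 m^2

0.3452


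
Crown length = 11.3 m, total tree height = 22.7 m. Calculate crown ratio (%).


Formula: Crown Ratio = (Crown Length / Total Height) * 100
CR = (11.3 m / 22.7 m) * 100
CR = 0.4978 * 100 = 49.8%

49.8


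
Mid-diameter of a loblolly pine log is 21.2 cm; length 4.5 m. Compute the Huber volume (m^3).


Huber: V = Am * L,  Am = pi*(Dm/200)^2
Am = pi*(21.2/200)^2 = 0.035299 m^2
V = 0.035299*4.5 = 0.1588 m^3

0.1588


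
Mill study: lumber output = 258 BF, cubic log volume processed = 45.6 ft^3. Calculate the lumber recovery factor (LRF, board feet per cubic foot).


Formula: LRF = Lumber Output (BF) / Log Input (ft^3)
LRF = 258 BF / 45.6 ft^3
LRF = 5.66 BF/ft^3

5.66


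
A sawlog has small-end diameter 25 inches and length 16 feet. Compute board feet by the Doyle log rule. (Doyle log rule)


Doyle: BF = (D - 4)^2 * L / 16
Adjusted diameter = 25 - 4 = 21 in
(D-4)^2 = 21^2 = 441
BF = 441 * 16 / 16 = 441 BF

441


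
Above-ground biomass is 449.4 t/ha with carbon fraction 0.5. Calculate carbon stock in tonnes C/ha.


Formula: Carbon Stock = Biomass * Carbon Fraction
C = 449.4 t/ha * 0.5
C = 224.7 t C/ha

224.7


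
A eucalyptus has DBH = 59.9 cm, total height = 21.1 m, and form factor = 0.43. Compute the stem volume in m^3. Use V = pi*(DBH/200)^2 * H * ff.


Formula: V = pi * (DBH/200)^2 * H * ff
Radius = DBH/200 = 59.9/200 = 0.2995 m
Radius^2 = 0.2995^2 = 0.08970025 m^2
V = pi * 0.08970025 * 21.1 * 0.43
V = 2.557 m^3

2.557


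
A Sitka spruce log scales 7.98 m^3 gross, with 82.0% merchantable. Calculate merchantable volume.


Formula: MV = V_total * (merchantable_pct / 100)
Merchantable fraction = 82.0% / 100 = 0.82
MV = 7.98 m^3 * 0.82 = 6.544 m^3

6.544


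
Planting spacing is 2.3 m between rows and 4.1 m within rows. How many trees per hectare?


Formula: TPH = 10000 m^2/ha / (spacing_x * spacing_y)
Area per tree = 2.3 m * 4.1 m = 9.43 m^2
TPH = 10000 / 9.43 = 1060 trees/ha

1060


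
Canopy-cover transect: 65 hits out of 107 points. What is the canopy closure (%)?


Formula: Canopy closure = covered points / total points * 100
Closure = 65 / 107 * 100
Closure = 0.6075 * 100 = 60.7%

60.7


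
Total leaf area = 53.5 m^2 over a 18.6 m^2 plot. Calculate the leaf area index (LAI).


Formula: LAI = total leaf area / ground area  (dimensionless)
LAI = 53.5 m^2 / 18.6 m^2
LAI = 2.88

2.88


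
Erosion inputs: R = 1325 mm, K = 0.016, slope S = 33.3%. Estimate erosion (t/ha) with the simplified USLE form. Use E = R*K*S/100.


Formula: E = R * K * S / 100  (simplified USLE)
R * K = 1325 * 0.016 = 21.2
E = 21.2 * 33.3 / 100 = 7.06 t/ha

7.06


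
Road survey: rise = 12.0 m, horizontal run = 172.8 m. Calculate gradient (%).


Formula: Gradient = rise / run * 100
Gradient = 12.0 / 172.8 * 100 = 6.9%

6.9


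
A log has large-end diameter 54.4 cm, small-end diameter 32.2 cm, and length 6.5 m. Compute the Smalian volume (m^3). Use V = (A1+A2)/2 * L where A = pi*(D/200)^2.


Smalian: V = (A1 + A2)/2 * L,  A = pi*(D/200)^2
A1 = pi*(54.4/200)^2 = 0.232428 m^2
A2 = pi*(32.2/200)^2 = 0.081433 m^2
V = (0.232428+0.081433)/2*6.5 = 1.02 m^3

1.02


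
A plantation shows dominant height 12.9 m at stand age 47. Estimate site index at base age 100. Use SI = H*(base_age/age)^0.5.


Formula: SI = H_dom * (base_age / age)^0.5
Age ratio = 100 / 47 = 2.12766
sqrt(age_ratio) = 1.45865
SI = 12.9 * 1.45865 = 18.8 m

18.8


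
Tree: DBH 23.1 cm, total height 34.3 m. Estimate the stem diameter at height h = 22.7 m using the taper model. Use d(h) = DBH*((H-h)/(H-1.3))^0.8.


Taper: d(h) = DBH * ((H - h) / (H - 1.3))^0.8
Numerator = H - h = 34.3 - 22.7 = 11.6 m
Denominator = H - 1.3 = 34.3 - 1.3 = 33.0 m
Ratio = 11.6 / 33.0 = 0.35152
d = 23.1 * 0.35152^0.8 = 10.0 cm

10.0


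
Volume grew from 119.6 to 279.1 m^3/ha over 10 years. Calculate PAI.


Formula: PAI = (V_T2 - V_T1) / (T2 - T1)
Volume increment = 279.1 - 119.6 = 159.5 m^3/ha
PAI = 159.5 / 10 = 15.95 m^3/ha/year

15.95


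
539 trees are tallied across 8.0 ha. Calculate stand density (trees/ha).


Formula: Stand Density = N_trees / Area_ha
Density = 539 trees / 8.0 ha
Density = 67 trees/ha

67


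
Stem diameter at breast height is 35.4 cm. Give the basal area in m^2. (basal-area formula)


Formula: BA = pi * (DBH/2)^2 / 10000  (cm^2 to m^2)
Radius = DBH/2 = 35.4/2 = 17.7 cm
BA = pi * 17.7^2 / 10000
   = 984.2296 cm^2 / 10000
   = 0.0984 m^2

0.0984


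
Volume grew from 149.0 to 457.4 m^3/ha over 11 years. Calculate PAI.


Formula: PAI = (V_T2 - V_T1) / (T2 - T1)
Volume increment = 457.4 - 149.0 = 308.4 m^3/ha
PAI = 308.4 / 11 = 28.04 m^3/ha/year

28.04


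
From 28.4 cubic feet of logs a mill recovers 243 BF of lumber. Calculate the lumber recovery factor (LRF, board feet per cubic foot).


Formula: LRF = Lumber Output (BF) / Log Input (ft^3)
LRF = 243 BF / 28.4 ft^3
LRF = 8.56 BF/ft^3

8.56


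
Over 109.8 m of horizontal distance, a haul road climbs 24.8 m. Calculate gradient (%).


Formula: Gradient = rise / run * 100
Gradient = 24.8 / 109.8 * 100 = 22.6%

22.6


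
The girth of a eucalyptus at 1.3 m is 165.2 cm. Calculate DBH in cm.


Formula: DBH = C / pi
DBH = 165.2 / pi
pi = 3.14159...
DBH = 52.6 cm

52.6


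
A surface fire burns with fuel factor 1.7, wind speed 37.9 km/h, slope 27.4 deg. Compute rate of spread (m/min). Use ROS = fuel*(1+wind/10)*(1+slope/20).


Formula: ROS = fuel * (1 + wind/10) * (1 + slope/20)
Wind factor = 1 + 37.9/10 = 4.79
Slope factor = 1 + 27.4/20 = 2.37
ROS = 1.7 * 4.79 * 2.37 = 19.3 m/min

19.3


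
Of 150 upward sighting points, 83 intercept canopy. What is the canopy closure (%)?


Formula: Canopy closure = covered points / total points * 100
Closure = 83 / 150 * 100
Closure = 0.5533 * 100 = 55.3%

55.3


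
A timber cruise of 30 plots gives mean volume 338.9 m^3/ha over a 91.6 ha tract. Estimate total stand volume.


Formula: Total Volume = Mean Volume per ha * Total Area
Total Volume = 338.9 m^3/ha * 91.6 ha
Total Volume = 31043 m^3

31043


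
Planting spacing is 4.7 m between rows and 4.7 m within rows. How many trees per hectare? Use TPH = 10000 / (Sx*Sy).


Formula: TPH = 10000 m^2/ha / (spacing_x * spacing_y)
Area per tree = 4.7 m * 4.7 m = 22.09 m^2
TPH = 10000 / 22.09 = 453 trees/ha

453


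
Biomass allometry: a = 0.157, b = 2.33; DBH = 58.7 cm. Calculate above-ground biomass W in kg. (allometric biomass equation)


Formula: W = a * DBH^b  (allometric power law)
DBH^b = 58.7^2.33 = 13210.7288
W = 0.157 * 13210.7288 = 2074.1 kg

2074.1


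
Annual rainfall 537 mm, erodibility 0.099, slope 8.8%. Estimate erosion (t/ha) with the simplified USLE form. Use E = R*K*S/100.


Formula: E = R * K * S / 100  (simplified USLE)
R * K = 537 * 0.099 = 53.163
E = 53.163 * 8.8 / 100 = 4.68 t/ha

4.68


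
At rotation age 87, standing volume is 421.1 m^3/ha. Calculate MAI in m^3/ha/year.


Formula: MAI = Total Volume / Stand Age
MAI = 421.1 m^3/ha / 87 years
MAI = 4.84 m^3/ha/year

4.84


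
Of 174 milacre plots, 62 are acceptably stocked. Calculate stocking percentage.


Formula: Stocking % = stocked plots / total plots * 100
Stocking = 62 / 174 * 100
Stocking = 0.3563 * 100 = 35.6%

35.6


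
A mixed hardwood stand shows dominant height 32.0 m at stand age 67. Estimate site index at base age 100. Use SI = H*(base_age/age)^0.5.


Formula: SI = H_dom * (base_age / age)^0.5
Age ratio = 100 / 67 = 1.49254
sqrt(age_ratio) = 1.22169
SI = 32.0 * 1.22169 = 39.1 m

39.1


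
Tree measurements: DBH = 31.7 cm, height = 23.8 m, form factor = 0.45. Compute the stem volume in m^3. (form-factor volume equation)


Formula: V = pi * (DBH/200)^2 * H * ff
Radius = DBH/200 = 31.7/200 = 0.1585 m
Radius^2 = 0.1585^2 = 0.02512225 m^2
V = pi * 0.02512225 * 23.8 * 0.45
V = 0.845 m^3

0.845


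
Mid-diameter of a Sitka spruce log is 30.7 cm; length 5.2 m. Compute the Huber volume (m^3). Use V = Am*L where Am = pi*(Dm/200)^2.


Huber: V = Am * L,  Am = pi*(Dm/200)^2
Am = pi*(30.7/200)^2 = 0.074023 m^2
V = 0.074023*5.2 = 0.3849 m^3

0.3849


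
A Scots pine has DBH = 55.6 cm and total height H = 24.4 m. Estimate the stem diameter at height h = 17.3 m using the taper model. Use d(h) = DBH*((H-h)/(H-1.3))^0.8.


Taper: d(h) = DBH * ((H - h) / (H - 1.3))^0.8
Numerator = H - h = 24.4 - 17.3 = 7.1 m
Denominator = H - 1.3 = 24.4 - 1.3 = 23.1 m
Ratio = 7.1 / 23.1 = 0.30736
d = 55.6 * 0.30736^0.8 = 21.6 cm

21.6


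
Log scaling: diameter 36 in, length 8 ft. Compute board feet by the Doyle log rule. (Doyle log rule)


Doyle: BF = (D - 4)^2 * L / 16
Adjusted diameter = 36 - 4 = 32 in
(D-4)^2 = 32^2 = 1024
BF = 1024 * 8 / 16 = 512 BF

512


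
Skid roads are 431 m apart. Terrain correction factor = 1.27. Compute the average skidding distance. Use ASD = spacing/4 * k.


Formula: ASD = (spacing / 4) * correction
Uncorrected distance = spacing / 4 = 431 / 4 = 107.75 m
ASD = 107.75 * 1.27 = 137 m

137


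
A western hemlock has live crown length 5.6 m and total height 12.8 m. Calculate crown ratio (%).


Formula: Crown Ratio = (Crown Length / Total Height) * 100
CR = (5.6 m / 12.8 m) * 100
CR = 0.4375 * 100 = 43.8%

43.8


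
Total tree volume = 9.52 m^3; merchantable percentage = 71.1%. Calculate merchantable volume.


Formula: MV = V_total * (merchantable_pct / 100)
Merchantable fraction = 71.1% / 100 = 0.711
MV = 9.52 m^3 * 0.711 = 6.769 m^3

6.769


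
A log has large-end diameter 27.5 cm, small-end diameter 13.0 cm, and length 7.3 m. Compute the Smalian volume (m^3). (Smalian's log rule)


Smalian: V = (A1 + A2)/2 * L,  A = pi*(D/200)^2
A1 = pi*(27.5/200)^2 = 0.059396 m^2
A2 = pi*(13.0/200)^2 = 0.013273 m^2
V = (0.059396+0.013273)/2*7.3 = 0.2652 m^3

0.2652


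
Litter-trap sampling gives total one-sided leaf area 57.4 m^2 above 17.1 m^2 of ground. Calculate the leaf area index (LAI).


Formula: LAI = total leaf area / ground area  (dimensionless)
LAI = 57.4 m^2 / 17.1 m^2
LAI = 3.36

3.36


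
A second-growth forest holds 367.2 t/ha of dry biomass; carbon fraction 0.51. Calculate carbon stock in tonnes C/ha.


Formula: Carbon Stock = Biomass * Carbon Fraction
C = 367.2 t/ha * 0.51
C = 187.3 t C/ha

187.3


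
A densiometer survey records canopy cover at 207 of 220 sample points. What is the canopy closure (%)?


Formula: Canopy closure = covered points / total points * 100
Closure = 207 / 220 * 100
Closure = 0.9409 * 100 = 94.1%

94.1


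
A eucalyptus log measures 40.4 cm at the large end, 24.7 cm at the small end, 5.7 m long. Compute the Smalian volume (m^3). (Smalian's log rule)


Smalian: V = (A1 + A2)/2 * L,  A = pi*(D/200)^2
A1 = pi*(40.4/200)^2 = 0.12819 m^2
A2 = pi*(24.7/200)^2 = 0.047916 m^2
V = (0.12819+0.047916)/2*5.7 = 0.5019 m^3

0.5019


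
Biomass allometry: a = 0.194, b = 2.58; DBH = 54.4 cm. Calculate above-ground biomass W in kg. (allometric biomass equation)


Formula: W = a * DBH^b  (allometric power law)
DBH^b = 54.4^2.58 = 30050.0474
W = 0.194 * 30050.0474 = 5829.7 kg

5829.7


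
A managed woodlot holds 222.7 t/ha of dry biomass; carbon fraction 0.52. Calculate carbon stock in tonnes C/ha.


Formula: Carbon Stock = Biomass * Carbon Fraction
C = 222.7 t/ha * 0.52
C = 115.8 t C/ha

115.8


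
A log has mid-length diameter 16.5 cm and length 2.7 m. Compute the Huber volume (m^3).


Huber: V = Am * L,  Am = pi*(Dm/200)^2
Am = pi*(16.5/200)^2 = 0.021382 m^2
V = 0.021382*2.7 = 0.0577 m^3

0.0577


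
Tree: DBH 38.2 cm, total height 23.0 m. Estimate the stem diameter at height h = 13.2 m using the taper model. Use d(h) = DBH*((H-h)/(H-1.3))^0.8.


Taper: d(h) = DBH * ((H - h) / (H - 1.3))^0.8
Numerator = H - h = 23.0 - 13.2 = 9.8 m
Denominator = H - 1.3 = 23.0 - 1.3 = 21.7 m
Ratio = 9.8 / 21.7 = 0.45161
d = 38.2 * 0.45161^0.8 = 20.2 cm

20.2


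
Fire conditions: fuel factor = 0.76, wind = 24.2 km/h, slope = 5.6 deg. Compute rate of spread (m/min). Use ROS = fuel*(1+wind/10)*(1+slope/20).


Formula: ROS = fuel * (1 + wind/10) * (1 + slope/20)
Wind factor = 1 + 24.2/10 = 3.42
Slope factor = 1 + 5.6/20 = 1.28
ROS = 0.76 * 3.42 * 1.28 = 3.33 m/min

3.33


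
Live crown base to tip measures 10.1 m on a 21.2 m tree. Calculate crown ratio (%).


Formula: Crown Ratio = (Crown Length / Total Height) * 100
CR = (10.1 m / 21.2 m) * 100
CR = 0.4764 * 100 = 47.6%

47.6


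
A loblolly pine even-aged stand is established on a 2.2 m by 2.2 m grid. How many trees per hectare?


Formula: TPH = 10000 m^2/ha / (spacing_x * spacing_y)
Area per tree = 2.2 m * 2.2 m = 4.84 m^2
TPH = 10000 / 4.84 = 2066 trees/ha

2066


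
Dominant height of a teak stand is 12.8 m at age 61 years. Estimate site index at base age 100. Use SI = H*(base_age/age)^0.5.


Formula: SI = H_dom * (base_age / age)^0.5
Age ratio = 100 / 61 = 1.63934
sqrt(age_ratio) = 1.28037
SI = 12.8 * 1.28037 = 16.4 m

16.4


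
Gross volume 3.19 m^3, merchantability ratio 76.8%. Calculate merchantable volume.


Formula: MV = V_total * (merchantable_pct / 100)
Merchantable fraction = 76.8% / 100 = 0.768
MV = 3.19 m^3 * 0.768 = 2.45 m^3

2.45


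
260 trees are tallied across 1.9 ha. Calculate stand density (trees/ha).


Formula: Stand Density = N_trees / Area_ha
Density = 260 trees / 1.9 ha
Density = 137 trees/ha

137


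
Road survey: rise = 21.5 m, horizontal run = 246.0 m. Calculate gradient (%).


Formula: Gradient = rise / run * 100
Gradient = 21.5 / 246.0 * 100 = 8.7%

8.7


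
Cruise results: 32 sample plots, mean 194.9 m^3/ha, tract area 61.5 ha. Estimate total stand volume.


Formula: Total Volume = Mean Volume per ha * Total Area
Total Volume = 194.9 m^3/ha * 61.5 ha
Total Volume = 11986 m^3

11986


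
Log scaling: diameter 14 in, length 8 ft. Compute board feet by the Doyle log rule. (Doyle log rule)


Doyle: BF = (D - 4)^2 * L / 16
Adjusted diameter = 14 - 4 = 10 in
(D-4)^2 = 10^2 = 100
BF = 100 * 8 / 16 = 50 BF

50


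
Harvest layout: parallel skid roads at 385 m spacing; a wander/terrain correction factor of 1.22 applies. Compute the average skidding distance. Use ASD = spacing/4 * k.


Formula: ASD = (spacing / 4) * correction
Uncorrected distance = spacing / 4 = 385 / 4 = 96.25 m
ASD = 96.25 * 1.22 = 117 m

117


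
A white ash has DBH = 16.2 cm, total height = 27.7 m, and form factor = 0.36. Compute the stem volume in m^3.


Formula: V = pi * (DBH/200)^2 * H * ff
Radius = DBH/200 = 16.2/200 = 0.081 m
Radius^2 = 0.081^2 = 0.006561 m^2
V = pi * 0.006561 * 27.7 * 0.36
V = 0.206 m^3

0.206


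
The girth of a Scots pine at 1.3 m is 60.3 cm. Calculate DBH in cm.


Formula: DBH = C / pi
DBH = 60.3 / pi
pi = 3.14159...
DBH = 19.2 cm

19.2


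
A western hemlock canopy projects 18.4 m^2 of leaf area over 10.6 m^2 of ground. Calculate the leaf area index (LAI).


Formula: LAI = total leaf area / ground area  (dimensionless)
LAI = 18.4 m^2 / 10.6 m^2
LAI = 1.74

1.74


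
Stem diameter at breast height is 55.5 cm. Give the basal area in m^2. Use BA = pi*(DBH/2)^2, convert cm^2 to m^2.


Formula: BA = pi * (DBH/2)^2 / 10000  (cm^2 to m^2)
Radius = DBH/2 = 55.5/2 = 27.75 cm
BA = pi * 27.75^2 / 10000
   = 2419.2227 cm^2 / 10000
   = 0.2419 m^2

0.2419


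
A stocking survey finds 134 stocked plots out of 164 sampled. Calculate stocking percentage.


Formula: Stocking % = stocked plots / total plots * 100
Stocking = 134 / 164 * 100
Stocking = 0.8171 * 100 = 81.7%

81.7


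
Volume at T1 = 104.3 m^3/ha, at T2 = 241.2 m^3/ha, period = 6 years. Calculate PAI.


Formula: PAI = (V_T2 - V_T1) / (T2 - T1)
Volume increment = 241.2 - 104.3 = 136.9 m^3/ha
PAI = 136.9 / 6 = 22.82 m^3/ha/year

22.82


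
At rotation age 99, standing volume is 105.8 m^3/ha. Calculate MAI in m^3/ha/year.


Formula: MAI = Total Volume / Stand Age
MAI = 105.8 m^3/ha / 99 years
MAI = 1.07 m^3/ha/year

1.07


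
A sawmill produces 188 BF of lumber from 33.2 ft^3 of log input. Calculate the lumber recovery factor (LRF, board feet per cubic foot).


Formula: LRF = Lumber Output (BF) / Log Input (ft^3)
LRF = 188 BF / 33.2 ft^3
LRF = 5.66 BF/ft^3

5.66


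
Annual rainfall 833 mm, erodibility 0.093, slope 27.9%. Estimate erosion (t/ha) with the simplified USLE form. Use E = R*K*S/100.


Formula: E = R * K * S / 100  (simplified USLE)
R * K = 833 * 0.093 = 77.469
E = 77.469 * 27.9 / 100 = 21.61 t/ha

21.61


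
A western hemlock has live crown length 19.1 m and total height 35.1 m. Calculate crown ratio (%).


Formula: Crown Ratio = (Crown Length / Total Height) * 100
CR = (19.1 m / 35.1 m) * 100
CR = 0.5442 * 100 = 54.4%

54.4


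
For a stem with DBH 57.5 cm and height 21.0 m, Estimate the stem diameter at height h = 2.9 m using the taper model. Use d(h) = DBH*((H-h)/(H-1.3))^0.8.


Taper: d(h) = DBH * ((H - h) / (H - 1.3))^0.8
Numerator = H - h = 21.0 - 2.9 = 18.1 m
Denominator = H - 1.3 = 21.0 - 1.3 = 19.7 m
Ratio = 18.1 / 19.7 = 0.91878
d = 57.5 * 0.91878^0.8 = 53.7 cm

53.7


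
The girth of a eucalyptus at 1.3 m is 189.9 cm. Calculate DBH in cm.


Formula: DBH = C / pi
DBH = 189.9 / pi
pi = 3.14159...
DBH = 60.4 cm

60.4


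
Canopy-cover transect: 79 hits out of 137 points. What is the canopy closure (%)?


Formula: Canopy closure = covered points / total points * 100
Closure = 79 / 137 * 100
Closure = 0.5766 * 100 = 57.7%

57.7


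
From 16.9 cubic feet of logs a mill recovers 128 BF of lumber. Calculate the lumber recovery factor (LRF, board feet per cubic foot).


Formula: LRF = Lumber Output (BF) / Log Input (ft^3)
LRF = 128 BF / 16.9 ft^3
LRF = 7.57 BF/ft^3

7.57


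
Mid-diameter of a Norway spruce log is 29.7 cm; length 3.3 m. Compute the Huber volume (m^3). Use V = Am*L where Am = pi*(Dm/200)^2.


Huber: V = Am * L,  Am = pi*(Dm/200)^2
Am = pi*(29.7/200)^2 = 0.069279 m^2
V = 0.069279*3.3 = 0.2286 m^3

0.2286


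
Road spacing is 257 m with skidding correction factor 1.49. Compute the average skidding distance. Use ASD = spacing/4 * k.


Formula: ASD = (spacing / 4) * correction
Uncorrected distance = spacing / 4 = 257 / 4 = 64.25 m
ASD = 64.25 * 1.49 = 96 m

96


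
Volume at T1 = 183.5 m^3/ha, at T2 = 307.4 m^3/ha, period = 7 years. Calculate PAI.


Formula: PAI = (V_T2 - V_T1) / (T2 - T1)
Volume increment = 307.4 - 183.5 = 123.9 m^3/ha
PAI = 123.9 / 7 = 17.7 m^3/ha/year

17.7


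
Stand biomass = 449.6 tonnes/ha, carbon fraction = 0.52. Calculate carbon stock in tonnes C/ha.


Formula: Carbon Stock = Biomass * Carbon Fraction
C = 449.6 t/ha * 0.52
C = 233.8 t C/ha

233.8


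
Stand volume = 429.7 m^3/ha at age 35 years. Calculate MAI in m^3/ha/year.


Formula: MAI = Total Volume / Stand Age
MAI = 429.7 m^3/ha / 35 years
MAI = 12.28 m^3/ha/year

12.28


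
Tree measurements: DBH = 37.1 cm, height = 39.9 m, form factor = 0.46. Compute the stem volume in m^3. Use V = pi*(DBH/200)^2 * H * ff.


Formula: V = pi * (DBH/200)^2 * H * ff
Radius = DBH/200 = 37.1/200 = 0.1855 m
Radius^2 = 0.1855^2 = 0.03441025 m^2
V = pi * 0.03441025 * 39.9 * 0.46
V = 1.984 m^3

1.984


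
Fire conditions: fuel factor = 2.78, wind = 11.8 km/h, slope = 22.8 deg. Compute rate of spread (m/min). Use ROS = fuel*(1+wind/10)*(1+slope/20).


Formula: ROS = fuel * (1 + wind/10) * (1 + slope/20)
Wind factor = 1 + 11.8/10 = 2.18
Slope factor = 1 + 22.8/20 = 2.14
ROS = 2.78 * 2.18 * 2.14 = 12.97 m/min

12.97


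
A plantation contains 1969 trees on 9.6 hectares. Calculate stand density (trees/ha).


Formula: Stand Density = N_trees / Area_ha
Density = 1969 trees / 9.6 ha
Density = 205 trees/ha

205


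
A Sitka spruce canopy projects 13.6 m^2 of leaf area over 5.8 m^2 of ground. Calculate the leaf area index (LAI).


Formula: LAI = total leaf area / ground area  (dimensionless)
LAI = 13.6 m^2 / 5.8 m^2
LAI = 2.34

2.34


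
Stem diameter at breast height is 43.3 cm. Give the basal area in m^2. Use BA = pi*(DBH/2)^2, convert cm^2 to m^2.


Formula: BA = pi * (DBH/2)^2 / 10000  (cm^2 to m^2)
Radius = DBH/2 = 43.3/2 = 21.65 cm
BA = pi * 21.65^2 / 10000
   = 1472.5352 cm^2 / 10000
   = 0.1473 m^2

0.1473


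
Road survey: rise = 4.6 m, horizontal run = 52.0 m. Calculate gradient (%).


Formula: Gradient = rise / run * 100
Gradient = 4.6 / 52.0 * 100 = 8.8%

8.8


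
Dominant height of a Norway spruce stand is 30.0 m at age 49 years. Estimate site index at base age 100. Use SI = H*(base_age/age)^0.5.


Formula: SI = H_dom * (base_age / age)^0.5
Age ratio = 100 / 49 = 2.04082
sqrt(age_ratio) = 1.42857
SI = 30.0 * 1.42857 = 42.9 m

42.9


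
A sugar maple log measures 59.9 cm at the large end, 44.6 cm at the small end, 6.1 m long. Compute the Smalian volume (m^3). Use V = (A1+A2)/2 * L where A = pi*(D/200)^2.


Smalian: V = (A1 + A2)/2 * L,  A = pi*(D/200)^2
A1 = pi*(59.9/200)^2 = 0.281802 m^2
A2 = pi*(44.6/200)^2 = 0.156228 m^2
V = (0.281802+0.156228)/2*6.1 = 1.336 m^3

1.336


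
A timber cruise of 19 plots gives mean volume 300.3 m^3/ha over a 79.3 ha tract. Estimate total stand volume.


Formula: Total Volume = Mean Volume per ha * Total Area
Total Volume = 300.3 m^3/ha * 79.3 ha
Total Volume = 23814 m^3

23814


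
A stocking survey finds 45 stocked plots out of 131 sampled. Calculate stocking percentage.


Formula: Stocking % = stocked plots / total plots * 100
Stocking = 45 / 131 * 100
Stocking = 0.3435 * 100 = 34.4%

34.4


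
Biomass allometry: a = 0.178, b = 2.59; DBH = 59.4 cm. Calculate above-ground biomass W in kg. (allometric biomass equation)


Formula: W = a * DBH^b  (allometric power law)
DBH^b = 59.4^2.59 = 39274.1589
W = 0.178 * 39274.1589 = 6990.8 kg

6990.8


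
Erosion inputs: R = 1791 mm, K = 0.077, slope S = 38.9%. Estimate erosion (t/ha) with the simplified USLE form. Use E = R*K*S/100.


Formula: E = R * K * S / 100  (simplified USLE)
R * K = 1791 * 0.077 = 137.907
E = 137.907 * 38.9 / 100 = 53.65 t/ha

53.65


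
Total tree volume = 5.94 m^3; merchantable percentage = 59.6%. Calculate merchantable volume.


Formula: MV = V_total * (merchantable_pct / 100)
Merchantable fraction = 59.6% / 100 = 0.596
MV = 5.94 m^3 * 0.596 = 3.54 m^3

3.54


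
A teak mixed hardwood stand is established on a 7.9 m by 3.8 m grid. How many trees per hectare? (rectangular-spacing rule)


Formula: TPH = 10000 m^2/ha / (spacing_x * spacing_y)
Area per tree = 7.9 m * 3.8 m = 30.02 m^2
TPH = 10000 / 30.02 = 333 trees/ha

333


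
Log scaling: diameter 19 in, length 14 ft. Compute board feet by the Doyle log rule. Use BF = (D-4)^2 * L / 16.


Doyle: BF = (D - 4)^2 * L / 16
Adjusted diameter = 19 - 4 = 15 in
(D-4)^2 = 15^2 = 225
BF = 225 * 14 / 16 = 197 BF

197


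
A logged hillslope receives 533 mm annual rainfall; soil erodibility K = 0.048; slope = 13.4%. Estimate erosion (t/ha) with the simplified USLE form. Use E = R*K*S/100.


Formula: E = R * K * S / 100  (simplified USLE)
R * K = 533 * 0.048 = 25.584
E = 25.584 * 13.4 / 100 = 3.43 t/ha

3.43


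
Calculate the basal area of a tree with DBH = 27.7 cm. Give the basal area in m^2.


Formula: BA = pi * (DBH/2)^2 / 10000  (cm^2 to m^2)
Radius = DBH/2 = 27.7/2 = 13.85 cm
BA = pi * 13.85^2 / 10000
   = 602.6282 cm^2 / 10000
   = 0.0603 m^2

0.0603


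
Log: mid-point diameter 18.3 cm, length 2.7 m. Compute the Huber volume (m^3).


Huber: V = Am * L,  Am = pi*(Dm/200)^2
Am = pi*(18.3/200)^2 = 0.026302 m^2
V = 0.026302*2.7 = 0.071 m^3

0.071


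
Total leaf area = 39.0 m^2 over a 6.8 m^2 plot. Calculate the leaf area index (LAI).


Formula: LAI = total leaf area / ground area  (dimensionless)
LAI = 39.0 m^2 / 6.8 m^2
LAI = 5.74

5.74


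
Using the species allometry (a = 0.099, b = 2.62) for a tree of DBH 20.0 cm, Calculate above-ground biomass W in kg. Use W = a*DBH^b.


Formula: W = a * DBH^b  (allometric power law)
DBH^b = 20.0^2.62 = 2562.7048
W = 0.099 * 2562.7048 = 253.7 kg

253.7


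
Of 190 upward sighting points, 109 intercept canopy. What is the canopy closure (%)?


Formula: Canopy closure = covered points / total points * 100
Closure = 109 / 190 * 100
Closure = 0.5737 * 100 = 57.4%

57.4


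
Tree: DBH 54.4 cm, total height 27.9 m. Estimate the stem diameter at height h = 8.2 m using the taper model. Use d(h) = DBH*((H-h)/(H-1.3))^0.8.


Taper: d(h) = DBH * ((H - h) / (H - 1.3))^0.8
Numerator = H - h = 27.9 - 8.2 = 19.7 m
Denominator = H - 1.3 = 27.9 - 1.3 = 26.6 m
Ratio = 19.7 / 26.6 = 0.7406
d = 54.4 * 0.7406^0.8 = 42.8 cm

42.8


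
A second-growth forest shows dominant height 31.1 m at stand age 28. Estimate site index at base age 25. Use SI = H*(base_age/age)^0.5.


Formula: SI = H_dom * (base_age / age)^0.5
Age ratio = 25 / 28 = 0.89286
sqrt(age_ratio) = 0.94491
SI = 31.1 * 0.94491 = 29.4 m

29.4


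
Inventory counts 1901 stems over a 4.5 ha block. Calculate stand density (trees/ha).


Formula: Stand Density = N_trees / Area_ha
Density = 1901 trees / 4.5 ha
Density = 422 trees/ha

422


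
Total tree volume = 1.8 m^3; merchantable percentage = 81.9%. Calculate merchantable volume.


Formula: MV = V_total * (merchantable_pct / 100)
Merchantable fraction = 81.9% / 100 = 0.819
MV = 1.8 m^3 * 0.819 = 1.474 m^3

1.474


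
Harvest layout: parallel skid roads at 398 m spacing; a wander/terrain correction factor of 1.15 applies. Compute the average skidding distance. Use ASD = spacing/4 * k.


Formula: ASD = (spacing / 4) * correction
Uncorrected distance = spacing / 4 = 398 / 4 = 99.5 m
ASD = 99.5 * 1.15 = 114 m

114


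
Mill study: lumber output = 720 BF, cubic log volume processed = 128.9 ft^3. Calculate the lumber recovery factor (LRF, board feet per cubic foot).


Formula: LRF = Lumber Output (BF) / Log Input (ft^3)
LRF = 720 BF / 128.9 ft^3
LRF = 5.59 BF/ft^3

5.59


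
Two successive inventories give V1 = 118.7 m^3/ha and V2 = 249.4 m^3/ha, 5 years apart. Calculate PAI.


Formula: PAI = (V_T2 - V_T1) / (T2 - T1)
Volume increment = 249.4 - 118.7 = 130.7 m^3/ha
PAI = 130.7 / 5 = 26.14 m^3/ha/year

26.14


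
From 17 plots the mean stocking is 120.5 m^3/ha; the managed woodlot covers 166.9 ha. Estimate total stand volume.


Formula: Total Volume = Mean Volume per ha * Total Area
Total Volume = 120.5 m^3/ha * 166.9 ha
Total Volume = 20111 m^3

20111
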